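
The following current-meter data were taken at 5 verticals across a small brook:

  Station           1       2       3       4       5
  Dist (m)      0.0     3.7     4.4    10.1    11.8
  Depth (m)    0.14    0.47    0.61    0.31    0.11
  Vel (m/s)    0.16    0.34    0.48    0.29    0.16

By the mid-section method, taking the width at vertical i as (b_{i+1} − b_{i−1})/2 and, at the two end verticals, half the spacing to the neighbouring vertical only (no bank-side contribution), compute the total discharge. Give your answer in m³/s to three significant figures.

1.68 m³/s

w_1 = (3.7 − 0.0)/2 = 1.85 m; q_1 = 0.16 × 0.14 × 1.85 = 0.04144 m³/s
w_2 = (4.4 − 0.0)/2 = 2.2 m; q_2 = 0.34 × 0.47 × 2.2 = 0.3516 m³/s
w_3 = (10.1 − 3.7)/2 = 3.2 m; q_3 = 0.48 × 0.61 × 3.2 = 0.9370 m³/s
w_4 = (11.8 − 4.4)/2 = 3.7 m; q_4 = 0.29 × 0.31 × 3.7 = 0.3326 m³/s
w_5 = (11.8 − 10.1)/2 = 0.85 m; q_5 = 0.16 × 0.11 × 0.85 = 0.01496 m³/s
Q = Σ qᵢ = 1.678 m³/s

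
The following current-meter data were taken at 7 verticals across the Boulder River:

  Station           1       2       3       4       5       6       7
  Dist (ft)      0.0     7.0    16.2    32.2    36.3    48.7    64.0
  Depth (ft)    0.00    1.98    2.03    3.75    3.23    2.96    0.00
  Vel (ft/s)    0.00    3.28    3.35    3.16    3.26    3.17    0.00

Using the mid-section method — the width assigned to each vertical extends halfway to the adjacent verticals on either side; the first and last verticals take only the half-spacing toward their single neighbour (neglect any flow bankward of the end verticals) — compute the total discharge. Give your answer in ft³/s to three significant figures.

474 ft³/s

w_2 = (16.2 − 0.0)/2 = 8.1 ft; q_2 = 3.28 × 1.98 × 8.1 = 52.60 ft³/s
w_3 = (32.2 − 7.0)/2 = 12.6 ft; q_3 = 3.35 × 2.03 × 12.6 = 85.69 ft³/s
w_4 = (36.3 − 16.2)/2 = 10.05 ft; q_4 = 3.16 × 3.75 × 10.05 = 119.1 ft³/s
w_5 = (48.7 − 32.2)/2 = 8.25 ft; q_5 = 3.26 × 3.23 × 8.25 = 86.87 ft³/s
w_6 = (64.0 − 36.3)/2 = 13.85 ft; q_6 = 3.17 × 2.96 × 13.85 = 130.0 ft³/s
Stations 1, 7 contribute zero (depth or velocity is 0).
Q = Σ qᵢ = 474.2 ft³/s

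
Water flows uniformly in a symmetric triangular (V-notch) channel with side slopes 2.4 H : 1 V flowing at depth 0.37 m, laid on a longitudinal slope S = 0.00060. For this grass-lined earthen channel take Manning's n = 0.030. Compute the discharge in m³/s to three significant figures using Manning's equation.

0.0826 m³/s

A = z·y² = 2.4×0.37² = 0.3286 m²
P = 2y√(1+z²) = 2×0.37×√(1+2.4²) = 1.924 m
R = A/P = 0.3286/1.924 = 0.1708 m
Q = (1/n)·A·R^(2/3)·S^(1/2) = (1/0.030) × 0.3286 × 0.1708^(2/3) × 0.00060^(1/2) = 0.08257 m³/s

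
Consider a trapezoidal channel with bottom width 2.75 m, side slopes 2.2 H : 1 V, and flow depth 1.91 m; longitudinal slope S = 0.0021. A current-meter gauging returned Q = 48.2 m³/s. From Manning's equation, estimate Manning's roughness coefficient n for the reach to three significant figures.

A = (b + z·y)·y = (2.75 + 2.2×1.91)×1.91 = 13.28 m²
P = b + 2y√(1+z²) = 2.75 + 2×1.91×√(1+2.2²) = 11.98 m
R = A/P = 13.28/11.98 = 1.108 m
n = (1/Q)·A·R^(2/3)·S^(1/2) = (1/48.2) × 13.28 × 1.071 × 0.04583 = 0.01352

0.0135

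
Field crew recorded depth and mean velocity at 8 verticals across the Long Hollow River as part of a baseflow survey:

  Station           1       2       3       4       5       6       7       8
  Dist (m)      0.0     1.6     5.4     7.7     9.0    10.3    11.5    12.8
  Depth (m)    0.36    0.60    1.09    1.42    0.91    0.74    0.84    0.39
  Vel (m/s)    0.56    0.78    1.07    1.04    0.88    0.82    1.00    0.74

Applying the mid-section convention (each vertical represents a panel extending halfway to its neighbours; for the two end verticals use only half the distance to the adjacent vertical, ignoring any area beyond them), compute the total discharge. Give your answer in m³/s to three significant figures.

w_1 = (1.6 − 0.0)/2 = 0.8 m; q_1 = 0.56 × 0.36 × 0.8 = 0.1613 m³/s
w_2 = (5.4 − 0.0)/2 = 2.7 m; q_2 = 0.78 × 0.60 × 2.7 = 1.264 m³/s
w_3 = (7.7 − 1.6)/2 = 3.05 m; q_3 = 1.07 × 1.09 × 3.05 = 3.557 m³/s
w_4 = (9.0 − 5.4)/2 = 1.8 m; q_4 = 1.04 × 1.42 × 1.8 = 2.658 m³/s
w_5 = (10.3 − 7.7)/2 = 1.3 m; q_5 = 0.88 × 0.91 × 1.3 = 1.041 m³/s
w_6 = (11.5 − 9.0)/2 = 1.25 m; q_6 = 0.82 × 0.74 × 1.25 = 0.7585 m³/s
w_7 = (12.8 − 10.3)/2 = 1.25 m; q_7 = 1.00 × 0.84 × 1.25 = 1.050 m³/s
w_8 = (12.8 − 11.5)/2 = 0.65 m; q_8 = 0.74 × 0.39 × 0.65 = 0.1876 m³/s
Q = Σ qᵢ = 10.68 m³/s

10.7 m³/s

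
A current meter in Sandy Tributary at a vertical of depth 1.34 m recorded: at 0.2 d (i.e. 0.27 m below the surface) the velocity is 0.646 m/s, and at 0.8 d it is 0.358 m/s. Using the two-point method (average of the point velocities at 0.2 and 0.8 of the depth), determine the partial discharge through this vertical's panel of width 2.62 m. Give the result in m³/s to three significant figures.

1.76 m³/s

v̄ = (0.646 + 0.358) / 2 = 0.5020 m/s
q = v̄ × d × w = 0.5020 × 1.34 × 2.62 = 1.762 m³/s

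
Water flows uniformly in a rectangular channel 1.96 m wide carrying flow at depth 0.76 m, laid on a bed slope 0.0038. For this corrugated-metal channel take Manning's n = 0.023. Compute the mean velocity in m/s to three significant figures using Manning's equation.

1.52 m/s

A = b·y = 1.96 × 0.76 = 1.490 m²
P = b + 2y = 1.96 + 2×0.76 = 3.480 m
R = A/P = 1.490/3.480 = 0.4280 m
Q = (1/n)·A·R^(2/3)·S^(1/2) = (1/0.023) × 1.490 × 0.4280^(2/3) × 0.0038^(1/2) = 2.268 m³/s
V = Q/A = 2.268/1.490 = 1.522 m/s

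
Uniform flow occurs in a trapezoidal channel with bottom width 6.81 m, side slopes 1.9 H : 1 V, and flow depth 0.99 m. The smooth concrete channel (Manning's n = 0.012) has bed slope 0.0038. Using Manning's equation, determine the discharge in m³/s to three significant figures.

A = (b + z·y)·y = (6.81 + 1.9×0.99)×0.99 = 8.604 m²
P = b + 2y√(1+z²) = 6.81 + 2×0.99×√(1+1.9²) = 11.06 m
R = A/P = 8.604/11.06 = 0.7779 m
Q = (1/n)·A·R^(2/3)·S^(1/2) = (1/0.012) × 8.604 × 0.7779^(2/3) × 0.0038^(1/2) = 37.38 m³/s

37.4 m³/s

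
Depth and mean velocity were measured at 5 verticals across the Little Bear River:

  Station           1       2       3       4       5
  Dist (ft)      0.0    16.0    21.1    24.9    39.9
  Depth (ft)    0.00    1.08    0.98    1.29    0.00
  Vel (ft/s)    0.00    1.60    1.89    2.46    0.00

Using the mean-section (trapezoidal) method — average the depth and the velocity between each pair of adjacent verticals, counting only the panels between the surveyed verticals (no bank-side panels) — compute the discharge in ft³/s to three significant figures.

Panel 1-2: Δb = 16 ft, d̄ = (0.00+1.08)/2 = 0.54, v̄ = (0.00+1.60)/2 = 0.8 → q = 16×0.54×0.8 = 6.912 ft³/s
Panel 2-3: Δb = 5.1 ft, d̄ = (1.08+0.98)/2 = 1.03, v̄ = (1.60+1.89)/2 = 1.745 → q = 5.1×1.03×1.745 = 9.166 ft³/s
Panel 3-4: Δb = 3.8 ft, d̄ = (0.98+1.29)/2 = 1.135, v̄ = (1.89+2.46)/2 = 2.175 → q = 3.8×1.135×2.175 = 9.381 ft³/s
Panel 4-5: Δb = 15 ft, d̄ = (1.29+0.00)/2 = 0.645, v̄ = (2.46+0.00)/2 = 1.23 → q = 15×0.645×1.23 = 11.90 ft³/s
Q = Σ q = 37.36 ft³/s

37.4 ft³/s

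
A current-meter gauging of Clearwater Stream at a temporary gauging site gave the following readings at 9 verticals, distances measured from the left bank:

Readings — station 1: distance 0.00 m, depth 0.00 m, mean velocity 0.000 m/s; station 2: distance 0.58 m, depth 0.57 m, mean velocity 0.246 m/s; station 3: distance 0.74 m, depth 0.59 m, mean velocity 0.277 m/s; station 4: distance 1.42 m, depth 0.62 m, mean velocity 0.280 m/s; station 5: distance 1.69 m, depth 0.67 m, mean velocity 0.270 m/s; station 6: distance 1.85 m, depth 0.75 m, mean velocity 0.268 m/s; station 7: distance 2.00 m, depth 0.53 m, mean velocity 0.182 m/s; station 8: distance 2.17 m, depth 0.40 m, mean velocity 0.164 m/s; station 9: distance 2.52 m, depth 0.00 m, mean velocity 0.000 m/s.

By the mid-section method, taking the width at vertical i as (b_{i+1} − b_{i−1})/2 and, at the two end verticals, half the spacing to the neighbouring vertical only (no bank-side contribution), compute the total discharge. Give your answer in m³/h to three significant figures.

1100 m³/h

w_2 = (0.74 − 0.00)/2 = 0.37 m; q_2 = 0.246 × 0.57 × 0.37 = 0.05188 m³/s
w_3 = (1.42 − 0.58)/2 = 0.42 m; q_3 = 0.277 × 0.59 × 0.42 = 0.06864 m³/s
w_4 = (1.69 − 0.74)/2 = 0.475 m; q_4 = 0.280 × 0.62 × 0.475 = 0.08246 m³/s
w_5 = (1.85 − 1.42)/2 = 0.215 m; q_5 = 0.270 × 0.67 × 0.215 = 0.03889 m³/s
w_6 = (2.00 − 1.69)/2 = 0.155 m; q_6 = 0.268 × 0.75 × 0.155 = 0.03116 m³/s
w_7 = (2.17 − 1.85)/2 = 0.16 m; q_7 = 0.182 × 0.53 × 0.16 = 0.01543 m³/s
w_8 = (2.52 − 2.00)/2 = 0.26 m; q_8 = 0.164 × 0.40 × 0.26 = 0.01706 m³/s
Stations 1, 9 contribute zero (depth or velocity is 0).
Q = Σ qᵢ = 0.3055 m³/s
= 0.3055 × 3600 = 1100 m³/h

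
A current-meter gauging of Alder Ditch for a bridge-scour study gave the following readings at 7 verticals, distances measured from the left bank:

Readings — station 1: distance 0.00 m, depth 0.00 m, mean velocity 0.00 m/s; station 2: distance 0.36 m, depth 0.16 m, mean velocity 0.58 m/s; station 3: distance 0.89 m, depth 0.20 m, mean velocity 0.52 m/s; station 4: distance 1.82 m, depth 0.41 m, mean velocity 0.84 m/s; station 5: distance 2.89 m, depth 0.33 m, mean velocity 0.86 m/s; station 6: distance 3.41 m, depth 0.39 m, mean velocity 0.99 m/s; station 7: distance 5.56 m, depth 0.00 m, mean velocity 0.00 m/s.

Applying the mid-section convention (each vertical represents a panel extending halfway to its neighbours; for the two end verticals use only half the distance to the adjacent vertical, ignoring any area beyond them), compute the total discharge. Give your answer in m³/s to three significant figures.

1.20 m³/s

w_2 = (0.89 − 0.00)/2 = 0.445 m; q_2 = 0.58 × 0.16 × 0.445 = 0.04130 m³/s
w_3 = (1.82 − 0.36)/2 = 0.73 m; q_3 = 0.52 × 0.20 × 0.73 = 0.07592 m³/s
w_4 = (2.89 − 0.89)/2 = 1 m; q_4 = 0.84 × 0.41 × 1 = 0.3444 m³/s
w_5 = (3.41 − 1.82)/2 = 0.795 m; q_5 = 0.86 × 0.33 × 0.795 = 0.2256 m³/s
w_6 = (5.56 − 2.89)/2 = 1.335 m; q_6 = 0.99 × 0.39 × 1.335 = 0.5154 m³/s
Stations 1, 7 contribute zero (depth or velocity is 0).
Q = Σ qᵢ = 1.203 m³/s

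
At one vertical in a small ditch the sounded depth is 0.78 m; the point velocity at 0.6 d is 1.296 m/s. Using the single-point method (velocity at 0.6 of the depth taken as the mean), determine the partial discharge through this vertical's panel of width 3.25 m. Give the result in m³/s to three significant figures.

v̄ = v₀.₆ = 1.296 m/s
q = v̄ × d × w = 1.296 × 0.78 × 3.25 = 3.285 m³/s

3.29 m³/s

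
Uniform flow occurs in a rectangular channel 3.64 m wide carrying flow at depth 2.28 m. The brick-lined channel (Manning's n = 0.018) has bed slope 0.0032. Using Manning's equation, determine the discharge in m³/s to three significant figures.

26.3 m³/s

A = b·y = 3.64 × 2.28 = 8.299 m²
P = b + 2y = 3.64 + 2×2.28 = 8.200 m
R = A/P = 8.299/8.200 = 1.012 m
Q = (1/n)·A·R^(2/3)·S^(1/2) = (1/0.018) × 8.299 × 1.012^(2/3) × 0.0032^(1/2) = 26.29 m³/s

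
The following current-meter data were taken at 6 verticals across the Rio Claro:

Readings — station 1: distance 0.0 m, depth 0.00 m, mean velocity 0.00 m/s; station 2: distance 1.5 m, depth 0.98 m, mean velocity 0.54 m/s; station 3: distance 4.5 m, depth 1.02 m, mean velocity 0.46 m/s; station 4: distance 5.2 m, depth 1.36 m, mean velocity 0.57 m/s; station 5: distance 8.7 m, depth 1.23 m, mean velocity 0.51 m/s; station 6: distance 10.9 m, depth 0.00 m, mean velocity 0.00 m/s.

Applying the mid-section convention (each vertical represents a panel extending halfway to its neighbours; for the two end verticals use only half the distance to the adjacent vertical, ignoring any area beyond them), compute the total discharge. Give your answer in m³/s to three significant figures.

5.47 m³/s

w_2 = (4.5 − 0.0)/2 = 2.25 m; q_2 = 0.54 × 0.98 × 2.25 = 1.191 m³/s
w_3 = (5.2 − 1.5)/2 = 1.85 m; q_3 = 0.46 × 1.02 × 1.85 = 0.8680 m³/s
w_4 = (8.7 − 4.5)/2 = 2.1 m; q_4 = 0.57 × 1.36 × 2.1 = 1.628 m³/s
w_5 = (10.9 − 5.2)/2 = 2.85 m; q_5 = 0.51 × 1.23 × 2.85 = 1.788 m³/s
Stations 1, 6 contribute zero (depth or velocity is 0).
Q = Σ qᵢ = 5.474 m³/s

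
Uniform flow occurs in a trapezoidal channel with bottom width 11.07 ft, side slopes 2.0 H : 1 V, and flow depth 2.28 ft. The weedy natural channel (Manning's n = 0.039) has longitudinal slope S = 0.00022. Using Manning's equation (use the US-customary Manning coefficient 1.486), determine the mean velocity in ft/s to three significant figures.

A = (b + z·y)·y = (11.07 + 2.0×2.28)×2.28 = 35.64 ft²
P = b + 2y√(1+z²) = 11.07 + 2×2.28×√(1+2.0²) = 21.27 ft
R = A/P = 35.64/21.27 = 1.676 ft
Q = (1.486/n)·A·R^(2/3)·S^(1/2) = (1.486/0.039) × 35.64 × 1.676^(2/3) × 0.00022^(1/2) = 28.41 ft³/s
V = Q/A = 28.41/35.64 = 0.7973 ft/s

0.797 ft/s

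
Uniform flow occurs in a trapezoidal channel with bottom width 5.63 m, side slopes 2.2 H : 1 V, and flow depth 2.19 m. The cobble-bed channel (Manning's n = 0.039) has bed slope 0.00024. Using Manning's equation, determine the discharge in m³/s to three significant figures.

11.4 m³/s

A = (b + z·y)·y = (5.63 + 2.2×2.19)×2.19 = 22.88 m²
P = b + 2y√(1+z²) = 5.63 + 2×2.19×√(1+2.2²) = 16.21 m
R = A/P = 22.88/16.21 = 1.411 m
Q = (1/n)·A·R^(2/3)·S^(1/2) = (1/0.039) × 22.88 × 1.411^(2/3) × 0.00024^(1/2) = 11.43 m³/s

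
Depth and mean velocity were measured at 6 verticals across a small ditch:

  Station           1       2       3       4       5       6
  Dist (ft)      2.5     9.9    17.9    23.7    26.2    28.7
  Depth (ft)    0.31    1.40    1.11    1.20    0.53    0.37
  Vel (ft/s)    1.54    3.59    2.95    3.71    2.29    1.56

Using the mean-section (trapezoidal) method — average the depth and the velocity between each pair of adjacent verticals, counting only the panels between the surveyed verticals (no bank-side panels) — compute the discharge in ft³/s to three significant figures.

80.0 ft³/s

Panel 1-2: Δb = 7.4 ft, d̄ = (0.31+1.40)/2 = 0.855, v̄ = (1.54+3.59)/2 = 2.565 → q = 7.4×0.855×2.565 = 16.23 ft³/s
Panel 2-3: Δb = 8 ft, d̄ = (1.40+1.11)/2 = 1.255, v̄ = (3.59+2.95)/2 = 3.27 → q = 8×1.255×3.27 = 32.83 ft³/s
Panel 3-4: Δb = 5.8 ft, d̄ = (1.11+1.20)/2 = 1.155, v̄ = (2.95+3.71)/2 = 3.33 → q = 5.8×1.155×3.33 = 22.31 ft³/s
Panel 4-5: Δb = 2.5 ft, d̄ = (1.20+0.53)/2 = 0.865, v̄ = (3.71+2.29)/2 = 3 → q = 2.5×0.865×3 = 6.488 ft³/s
Panel 5-6: Δb = 2.5 ft, d̄ = (0.53+0.37)/2 = 0.45, v̄ = (2.29+1.56)/2 = 1.925 → q = 2.5×0.45×1.925 = 2.166 ft³/s
Q = Σ q = 80.02 ft³/s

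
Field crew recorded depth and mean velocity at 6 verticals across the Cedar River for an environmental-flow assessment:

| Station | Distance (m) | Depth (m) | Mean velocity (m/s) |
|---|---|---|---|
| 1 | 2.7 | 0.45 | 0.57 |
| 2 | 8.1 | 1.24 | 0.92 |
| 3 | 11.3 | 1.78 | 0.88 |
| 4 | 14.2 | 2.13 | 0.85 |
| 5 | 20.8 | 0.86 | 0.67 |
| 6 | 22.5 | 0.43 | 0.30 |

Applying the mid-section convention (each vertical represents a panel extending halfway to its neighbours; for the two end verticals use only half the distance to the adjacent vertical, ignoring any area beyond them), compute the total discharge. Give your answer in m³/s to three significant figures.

w_1 = (8.1 − 2.7)/2 = 2.7 m; q_1 = 0.57 × 0.45 × 2.7 = 0.6926 m³/s
w_2 = (11.3 − 2.7)/2 = 4.3 m; q_2 = 0.92 × 1.24 × 4.3 = 4.905 m³/s
w_3 = (14.2 − 8.1)/2 = 3.05 m; q_3 = 0.88 × 1.78 × 3.05 = 4.778 m³/s
w_4 = (20.8 − 11.3)/2 = 4.75 m; q_4 = 0.85 × 2.13 × 4.75 = 8.600 m³/s
w_5 = (22.5 − 14.2)/2 = 4.15 m; q_5 = 0.67 × 0.86 × 4.15 = 2.391 m³/s
w_6 = (22.5 − 20.8)/2 = 0.85 m; q_6 = 0.30 × 0.43 × 0.85 = 0.1097 m³/s
Q = Σ qᵢ = 21.48 m³/s

21.5 m³/s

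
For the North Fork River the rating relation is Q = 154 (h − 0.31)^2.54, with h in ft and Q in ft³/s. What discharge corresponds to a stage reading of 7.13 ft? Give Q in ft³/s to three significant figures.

20200 ft³/s

Q = 154 × (7.13 − 0.31)^2.54 = 154 × 6.82^2.54 = 20200 ft³/s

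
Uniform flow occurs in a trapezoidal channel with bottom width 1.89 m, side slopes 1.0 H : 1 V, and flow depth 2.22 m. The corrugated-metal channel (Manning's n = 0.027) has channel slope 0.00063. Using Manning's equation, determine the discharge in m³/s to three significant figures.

9.13 m³/s

A = (b + z·y)·y = (1.89 + 1.0×2.22)×2.22 = 9.124 m²
P = b + 2y√(1+z²) = 1.89 + 2×2.22×√(1+1.0²) = 8.169 m
R = A/P = 9.124/8.169 = 1.117 m
Q = (1/n)·A·R^(2/3)·S^(1/2) = (1/0.027) × 9.124 × 1.117^(2/3) × 0.00063^(1/2) = 9.131 m³/s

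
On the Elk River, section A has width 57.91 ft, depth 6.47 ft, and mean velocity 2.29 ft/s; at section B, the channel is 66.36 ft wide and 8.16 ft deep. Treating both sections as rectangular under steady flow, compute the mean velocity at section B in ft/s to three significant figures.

Q = A₁V₁ = (57.91×6.47) × 2.29 = 858.0 ft³/s
A₂ = 66.36 × 8.16 = 541.5 ft²
V₂ = Q/A₂ = 858.0/541.5 = 1.585 ft/s

1.58 ft/s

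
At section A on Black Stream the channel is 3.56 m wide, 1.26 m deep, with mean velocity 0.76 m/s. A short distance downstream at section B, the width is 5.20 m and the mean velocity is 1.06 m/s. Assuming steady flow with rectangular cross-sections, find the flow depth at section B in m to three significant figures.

0.618 m

Q = A₁V₁ = (3.56×1.26) × 0.76 = 3.409 m³/s
d₂ = Q/(b₂ V₂) = 3.409/(5.20×1.06) = 0.6185 m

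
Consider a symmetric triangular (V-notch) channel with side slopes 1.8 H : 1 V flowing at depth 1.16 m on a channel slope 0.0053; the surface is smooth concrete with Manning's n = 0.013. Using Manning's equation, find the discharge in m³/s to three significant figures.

8.62 m³/s

A = z·y² = 1.8×1.16² = 2.422 m²
P = 2y√(1+z²) = 2×1.16×√(1+1.8²) = 4.777 m
R = A/P = 2.422/4.777 = 0.5070 m
Q = (1/n)·A·R^(2/3)·S^(1/2) = (1/0.013) × 2.422 × 0.5070^(2/3) × 0.0053^(1/2) = 8.624 m³/s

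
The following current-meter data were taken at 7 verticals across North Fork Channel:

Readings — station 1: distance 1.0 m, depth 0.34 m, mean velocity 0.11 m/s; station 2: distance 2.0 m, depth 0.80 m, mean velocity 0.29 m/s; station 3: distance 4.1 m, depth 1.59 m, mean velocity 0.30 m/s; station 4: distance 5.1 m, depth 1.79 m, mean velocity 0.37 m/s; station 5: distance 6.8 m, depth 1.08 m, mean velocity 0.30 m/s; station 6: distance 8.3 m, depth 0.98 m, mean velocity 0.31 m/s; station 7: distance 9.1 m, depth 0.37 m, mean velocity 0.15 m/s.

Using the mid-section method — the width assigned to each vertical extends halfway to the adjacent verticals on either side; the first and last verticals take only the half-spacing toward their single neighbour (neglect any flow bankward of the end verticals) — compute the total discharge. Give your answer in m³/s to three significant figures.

w_1 = (2.0 − 1.0)/2 = 0.5 m; q_1 = 0.11 × 0.34 × 0.5 = 0.01870 m³/s
w_2 = (4.1 − 1.0)/2 = 1.55 m; q_2 = 0.29 × 0.80 × 1.55 = 0.3596 m³/s
w_3 = (5.1 − 2.0)/2 = 1.55 m; q_3 = 0.30 × 1.59 × 1.55 = 0.7394 m³/s
w_4 = (6.8 − 4.1)/2 = 1.35 m; q_4 = 0.37 × 1.79 × 1.35 = 0.8941 m³/s
w_5 = (8.3 − 5.1)/2 = 1.6 m; q_5 = 0.30 × 1.08 × 1.6 = 0.5184 m³/s
w_6 = (9.1 − 6.8)/2 = 1.15 m; q_6 = 0.31 × 0.98 × 1.15 = 0.3494 m³/s
w_7 = (9.1 − 8.3)/2 = 0.4 m; q_7 = 0.15 × 0.37 × 0.4 = 0.02220 m³/s
Q = Σ qᵢ = 2.902 m³/s

2.90 m³/s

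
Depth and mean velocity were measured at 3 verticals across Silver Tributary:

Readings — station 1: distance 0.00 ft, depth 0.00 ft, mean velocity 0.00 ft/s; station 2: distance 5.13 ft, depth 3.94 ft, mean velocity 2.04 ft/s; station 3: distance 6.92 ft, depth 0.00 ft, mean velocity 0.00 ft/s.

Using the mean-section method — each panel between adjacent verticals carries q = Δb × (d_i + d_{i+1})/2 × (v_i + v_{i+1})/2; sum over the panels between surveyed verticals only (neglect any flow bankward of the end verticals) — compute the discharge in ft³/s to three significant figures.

Panel 1-2: Δb = 5.13 ft, d̄ = (0.00+3.94)/2 = 1.97, v̄ = (0.00+2.04)/2 = 1.02 → q = 5.13×1.97×1.02 = 10.31 ft³/s
Panel 2-3: Δb = 1.79 ft, d̄ = (3.94+0.00)/2 = 1.97, v̄ = (2.04+0.00)/2 = 1.02 → q = 1.79×1.97×1.02 = 3.597 ft³/s
Q = Σ q = 13.91 ft³/s

13.9 ft³/s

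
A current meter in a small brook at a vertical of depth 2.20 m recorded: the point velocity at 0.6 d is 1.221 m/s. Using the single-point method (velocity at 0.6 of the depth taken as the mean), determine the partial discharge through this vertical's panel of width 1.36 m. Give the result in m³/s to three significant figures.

3.65 m³/s

v̄ = v₀.₆ = 1.221 m/s
q = v̄ × d × w = 1.221 × 2.20 × 1.36 = 3.653 m³/s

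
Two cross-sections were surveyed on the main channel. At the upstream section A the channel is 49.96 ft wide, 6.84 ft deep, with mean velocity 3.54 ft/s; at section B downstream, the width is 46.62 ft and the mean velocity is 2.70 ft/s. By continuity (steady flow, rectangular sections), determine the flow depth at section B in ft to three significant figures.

Q = A₁V₁ = (49.96×6.84) × 3.54 = 1210 ft³/s
d₂ = Q/(b₂ V₂) = 1210/(46.62×2.70) = 9.610 ft

9.61 ft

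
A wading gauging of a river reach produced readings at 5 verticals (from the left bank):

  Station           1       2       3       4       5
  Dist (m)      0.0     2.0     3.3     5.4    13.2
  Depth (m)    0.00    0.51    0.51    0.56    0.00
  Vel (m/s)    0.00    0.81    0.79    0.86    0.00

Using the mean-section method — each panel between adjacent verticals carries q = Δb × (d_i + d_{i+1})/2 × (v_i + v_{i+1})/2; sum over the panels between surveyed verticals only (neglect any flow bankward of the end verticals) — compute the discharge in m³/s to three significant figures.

Panel 1-2: Δb = 2 m, d̄ = (0.00+0.51)/2 = 0.255, v̄ = (0.00+0.81)/2 = 0.405 → q = 2×0.255×0.405 = 0.2066 m³/s
Panel 2-3: Δb = 1.3 m, d̄ = (0.51+0.51)/2 = 0.51, v̄ = (0.81+0.79)/2 = 0.8 → q = 1.3×0.51×0.8 = 0.5304 m³/s
Panel 3-4: Δb = 2.1 m, d̄ = (0.51+0.56)/2 = 0.535, v̄ = (0.79+0.86)/2 = 0.825 → q = 2.1×0.535×0.825 = 0.9269 m³/s
Panel 4-5: Δb = 7.8 m, d̄ = (0.56+0.00)/2 = 0.28, v̄ = (0.86+0.00)/2 = 0.43 → q = 7.8×0.28×0.43 = 0.9391 m³/s
Q = Σ q = 2.603 m³/s

2.60 m³/s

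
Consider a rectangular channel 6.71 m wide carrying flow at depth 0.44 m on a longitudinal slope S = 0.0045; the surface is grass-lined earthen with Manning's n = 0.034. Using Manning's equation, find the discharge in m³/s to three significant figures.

A = b·y = 6.71 × 0.44 = 2.952 m²
P = b + 2y = 6.71 + 2×0.44 = 7.590 m
R = A/P = 2.952/7.590 = 0.3890 m
Q = (1/n)·A·R^(2/3)·S^(1/2) = (1/0.034) × 2.952 × 0.3890^(2/3) × 0.0045^(1/2) = 3.104 m³/s

3.10 m³/s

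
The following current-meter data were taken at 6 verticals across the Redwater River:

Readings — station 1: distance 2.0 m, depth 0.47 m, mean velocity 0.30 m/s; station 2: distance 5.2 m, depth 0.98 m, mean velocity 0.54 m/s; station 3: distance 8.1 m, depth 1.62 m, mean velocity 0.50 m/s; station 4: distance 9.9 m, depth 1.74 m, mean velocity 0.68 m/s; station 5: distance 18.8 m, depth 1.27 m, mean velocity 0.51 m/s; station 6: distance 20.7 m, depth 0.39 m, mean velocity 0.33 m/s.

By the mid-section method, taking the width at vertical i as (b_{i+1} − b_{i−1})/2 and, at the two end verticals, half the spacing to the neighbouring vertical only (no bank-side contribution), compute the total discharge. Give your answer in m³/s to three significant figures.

w_1 = (5.2 − 2.0)/2 = 1.6 m; q_1 = 0.30 × 0.47 × 1.6 = 0.2256 m³/s
w_2 = (8.1 − 2.0)/2 = 3.05 m; q_2 = 0.54 × 0.98 × 3.05 = 1.614 m³/s
w_3 = (9.9 − 5.2)/2 = 2.35 m; q_3 = 0.50 × 1.62 × 2.35 = 1.904 m³/s
w_4 = (18.8 − 8.1)/2 = 5.35 m; q_4 = 0.68 × 1.74 × 5.35 = 6.330 m³/s
w_5 = (20.7 − 9.9)/2 = 5.4 m; q_5 = 0.51 × 1.27 × 5.4 = 3.498 m³/s
w_6 = (20.7 − 18.8)/2 = 0.95 m; q_6 = 0.33 × 0.39 × 0.95 = 0.1223 m³/s
Q = Σ qᵢ = 13.69 m³/s

13.7 m³/s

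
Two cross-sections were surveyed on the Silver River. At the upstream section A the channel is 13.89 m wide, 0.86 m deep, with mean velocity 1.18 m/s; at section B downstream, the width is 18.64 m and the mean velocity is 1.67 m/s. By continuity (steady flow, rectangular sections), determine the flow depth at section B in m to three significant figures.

0.453 m

Q = A₁V₁ = (13.89×0.86) × 1.18 = 14.10 m³/s
d₂ = Q/(b₂ V₂) = 14.10/(18.64×1.67) = 0.4528 m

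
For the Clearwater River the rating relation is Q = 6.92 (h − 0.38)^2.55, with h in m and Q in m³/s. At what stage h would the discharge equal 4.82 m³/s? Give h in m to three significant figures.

1.25 m

h − h₀ = (Q/C)^(1/b) = (4.82/6.92)^(1/2.55) = 0.8678 m
h = 0.38 + 0.8678 = 1.248 m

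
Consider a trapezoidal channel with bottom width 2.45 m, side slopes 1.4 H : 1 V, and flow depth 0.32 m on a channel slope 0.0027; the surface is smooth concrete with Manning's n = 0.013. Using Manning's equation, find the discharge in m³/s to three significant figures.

A = (b + z·y)·y = (2.45 + 1.4×0.32)×0.32 = 0.9274 m²
P = b + 2y√(1+z²) = 2.45 + 2×0.32×√(1+1.4²) = 3.551 m
R = A/P = 0.9274/3.551 = 0.2611 m
Q = (1/n)·A·R^(2/3)·S^(1/2) = (1/0.013) × 0.9274 × 0.2611^(2/3) × 0.0027^(1/2) = 1.514 m³/s

1.51 m³/s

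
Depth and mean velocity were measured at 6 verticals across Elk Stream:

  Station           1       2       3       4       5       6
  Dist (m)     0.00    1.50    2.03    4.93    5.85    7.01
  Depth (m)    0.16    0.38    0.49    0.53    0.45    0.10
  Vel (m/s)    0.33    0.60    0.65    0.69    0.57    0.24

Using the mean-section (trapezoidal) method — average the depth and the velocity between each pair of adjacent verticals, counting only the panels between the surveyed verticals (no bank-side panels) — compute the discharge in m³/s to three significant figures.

Panel 1-2: Δb = 1.5 m, d̄ = (0.16+0.38)/2 = 0.27, v̄ = (0.33+0.60)/2 = 0.465 → q = 1.5×0.27×0.465 = 0.1883 m³/s
Panel 2-3: Δb = 0.53 m, d̄ = (0.38+0.49)/2 = 0.435, v̄ = (0.60+0.65)/2 = 0.625 → q = 0.53×0.435×0.625 = 0.1441 m³/s
Panel 3-4: Δb = 2.9 m, d̄ = (0.49+0.53)/2 = 0.51, v̄ = (0.65+0.69)/2 = 0.67 → q = 2.9×0.51×0.67 = 0.9909 m³/s
Panel 4-5: Δb = 0.92 m, d̄ = (0.53+0.45)/2 = 0.49, v̄ = (0.69+0.57)/2 = 0.63 → q = 0.92×0.49×0.63 = 0.2840 m³/s
Panel 5-6: Δb = 1.16 m, d̄ = (0.45+0.10)/2 = 0.275, v̄ = (0.57+0.24)/2 = 0.405 → q = 1.16×0.275×0.405 = 0.1292 m³/s
Q = Σ q = 1.737 m³/s

1.74 m³/s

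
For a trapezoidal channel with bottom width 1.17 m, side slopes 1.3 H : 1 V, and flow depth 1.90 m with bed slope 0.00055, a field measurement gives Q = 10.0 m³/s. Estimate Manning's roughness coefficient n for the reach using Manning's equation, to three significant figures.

0.0155

A = (b + z·y)·y = (1.17 + 1.3×1.90)×1.90 = 6.916 m²
P = b + 2y√(1+z²) = 1.17 + 2×1.90×√(1+1.3²) = 7.402 m
R = A/P = 6.916/7.402 = 0.9343 m
n = (1/Q)·A·R^(2/3)·S^(1/2) = (1/10.0) × 6.916 × 0.9557 × 0.02345 = 0.01550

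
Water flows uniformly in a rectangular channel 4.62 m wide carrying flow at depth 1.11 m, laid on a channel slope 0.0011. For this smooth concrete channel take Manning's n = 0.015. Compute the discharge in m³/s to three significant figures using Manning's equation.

A = b·y = 4.62 × 1.11 = 5.128 m²
P = b + 2y = 4.62 + 2×1.11 = 6.840 m
R = A/P = 5.128/6.840 = 0.7497 m
Q = (1/n)·A·R^(2/3)·S^(1/2) = (1/0.015) × 5.128 × 0.7497^(2/3) × 0.0011^(1/2) = 9.358 m³/s

9.36 m³/s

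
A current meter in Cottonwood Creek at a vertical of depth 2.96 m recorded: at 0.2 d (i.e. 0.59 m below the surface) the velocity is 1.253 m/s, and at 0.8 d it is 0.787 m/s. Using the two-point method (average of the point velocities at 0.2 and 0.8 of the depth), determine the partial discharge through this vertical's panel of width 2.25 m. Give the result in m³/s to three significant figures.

v̄ = (1.253 + 0.787) / 2 = 1.020 m/s
q = v̄ × d × w = 1.020 × 2.96 × 2.25 = 6.793 m³/s

6.79 m³/s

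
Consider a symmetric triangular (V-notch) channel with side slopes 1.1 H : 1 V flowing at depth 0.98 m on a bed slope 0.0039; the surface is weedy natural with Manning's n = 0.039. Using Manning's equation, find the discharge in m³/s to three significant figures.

0.860 m³/s

A = z·y² = 1.1×0.98² = 1.056 m²
P = 2y√(1+z²) = 2×0.98×√(1+1.1²) = 2.914 m
R = A/P = 1.056/2.914 = 0.3626 m
Q = (1/n)·A·R^(2/3)·S^(1/2) = (1/0.039) × 1.056 × 0.3626^(2/3) × 0.0039^(1/2) = 0.8602 m³/s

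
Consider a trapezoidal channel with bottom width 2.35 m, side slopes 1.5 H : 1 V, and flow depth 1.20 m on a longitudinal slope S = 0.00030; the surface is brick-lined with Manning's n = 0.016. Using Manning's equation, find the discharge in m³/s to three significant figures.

A = (b + z·y)·y = (2.35 + 1.5×1.20)×1.20 = 4.980 m²
P = b + 2y√(1+z²) = 2.35 + 2×1.20×√(1+1.5²) = 6.677 m
R = A/P = 4.980/6.677 = 0.7459 m
Q = (1/n)·A·R^(2/3)·S^(1/2) = (1/0.016) × 4.980 × 0.7459^(2/3) × 0.00030^(1/2) = 4.434 m³/s

4.43 m³/s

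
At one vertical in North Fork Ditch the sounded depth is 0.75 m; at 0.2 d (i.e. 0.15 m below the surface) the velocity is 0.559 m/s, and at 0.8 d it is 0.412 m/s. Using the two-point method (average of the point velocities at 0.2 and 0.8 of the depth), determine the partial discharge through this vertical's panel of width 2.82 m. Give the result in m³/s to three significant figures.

v̄ = (0.559 + 0.412) / 2 = 0.4855 m/s
q = v̄ × d × w = 0.4855 × 0.75 × 2.82 = 1.027 m³/s

1.03 m³/s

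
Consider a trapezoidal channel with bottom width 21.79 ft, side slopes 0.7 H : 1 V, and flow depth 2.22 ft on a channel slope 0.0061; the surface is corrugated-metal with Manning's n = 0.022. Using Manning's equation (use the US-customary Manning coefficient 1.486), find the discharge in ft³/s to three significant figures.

420 ft³/s

A = (b + z·y)·y = (21.79 + 0.7×2.22)×2.22 = 51.82 ft²
P = b + 2y√(1+z²) = 21.79 + 2×2.22×√(1+0.7²) = 27.21 ft
R = A/P = 51.82/27.21 = 1.905 ft
Q = (1.486/n)·A·R^(2/3)·S^(1/2) = (1.486/0.022) × 51.82 × 1.905^(2/3) × 0.0061^(1/2) = 420.1 ft³/s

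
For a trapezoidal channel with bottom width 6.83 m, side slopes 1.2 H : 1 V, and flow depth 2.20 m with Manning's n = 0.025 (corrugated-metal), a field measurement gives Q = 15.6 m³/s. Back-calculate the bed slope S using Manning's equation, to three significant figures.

A = (b + z·y)·y = (6.83 + 1.2×2.20)×2.20 = 20.83 m²
P = b + 2y√(1+z²) = 6.83 + 2×2.20×√(1+1.2²) = 13.70 m
R = A/P = 20.83/13.70 = 1.520 m
S = (Q·n / (1·A·R^(2/3)))² = (15.6×0.025 / (1×20.83×1.322))² = 0.0002004

0.000200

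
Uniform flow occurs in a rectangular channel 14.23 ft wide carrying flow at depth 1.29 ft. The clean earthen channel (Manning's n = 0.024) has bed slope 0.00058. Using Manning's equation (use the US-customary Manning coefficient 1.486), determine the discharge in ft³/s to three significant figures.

A = b·y = 14.23 × 1.29 = 18.36 ft²
P = b + 2y = 14.23 + 2×1.29 = 16.81 ft
R = A/P = 18.36/16.81 = 1.092 ft
Q = (1.486/n)·A·R^(2/3)·S^(1/2) = (1.486/0.024) × 18.36 × 1.092^(2/3) × 0.00058^(1/2) = 29.03 ft³/s

29.0 ft³/s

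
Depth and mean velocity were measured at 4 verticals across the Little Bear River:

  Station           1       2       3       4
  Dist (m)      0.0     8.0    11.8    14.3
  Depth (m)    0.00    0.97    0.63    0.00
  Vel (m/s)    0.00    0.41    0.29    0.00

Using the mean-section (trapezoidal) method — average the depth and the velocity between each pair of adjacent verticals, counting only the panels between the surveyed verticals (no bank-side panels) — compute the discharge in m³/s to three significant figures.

Panel 1-2: Δb = 8 m, d̄ = (0.00+0.97)/2 = 0.485, v̄ = (0.00+0.41)/2 = 0.205 → q = 8×0.485×0.205 = 0.7954 m³/s
Panel 2-3: Δb = 3.8 m, d̄ = (0.97+0.63)/2 = 0.8, v̄ = (0.41+0.29)/2 = 0.35 → q = 3.8×0.8×0.35 = 1.064 m³/s
Panel 3-4: Δb = 2.5 m, d̄ = (0.63+0.00)/2 = 0.315, v̄ = (0.29+0.00)/2 = 0.145 → q = 2.5×0.315×0.145 = 0.1142 m³/s
Q = Σ q = 1.974 m³/s

1.97 m³/s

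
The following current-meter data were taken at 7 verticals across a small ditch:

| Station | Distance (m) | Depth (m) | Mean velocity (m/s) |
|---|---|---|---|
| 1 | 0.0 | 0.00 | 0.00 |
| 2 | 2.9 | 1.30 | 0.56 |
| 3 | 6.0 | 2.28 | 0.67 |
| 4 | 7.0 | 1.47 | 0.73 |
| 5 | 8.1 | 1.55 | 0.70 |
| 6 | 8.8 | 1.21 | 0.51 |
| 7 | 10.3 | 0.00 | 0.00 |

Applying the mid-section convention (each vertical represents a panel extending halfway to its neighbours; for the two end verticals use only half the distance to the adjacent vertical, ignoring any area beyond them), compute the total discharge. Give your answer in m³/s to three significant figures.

8.10 m³/s

w_2 = (6.0 − 0.0)/2 = 3 m; q_2 = 0.56 × 1.30 × 3 = 2.184 m³/s
w_3 = (7.0 − 2.9)/2 = 2.05 m; q_3 = 0.67 × 2.28 × 2.05 = 3.132 m³/s
w_4 = (8.1 − 6.0)/2 = 1.05 m; q_4 = 0.73 × 1.47 × 1.05 = 1.127 m³/s
w_5 = (8.8 − 7.0)/2 = 0.9 m; q_5 = 0.70 × 1.55 × 0.9 = 0.9765 m³/s
w_6 = (10.3 − 8.1)/2 = 1.1 m; q_6 = 0.51 × 1.21 × 1.1 = 0.6788 m³/s
Stations 1, 7 contribute zero (depth or velocity is 0).
Q = Σ qᵢ = 8.098 m³/s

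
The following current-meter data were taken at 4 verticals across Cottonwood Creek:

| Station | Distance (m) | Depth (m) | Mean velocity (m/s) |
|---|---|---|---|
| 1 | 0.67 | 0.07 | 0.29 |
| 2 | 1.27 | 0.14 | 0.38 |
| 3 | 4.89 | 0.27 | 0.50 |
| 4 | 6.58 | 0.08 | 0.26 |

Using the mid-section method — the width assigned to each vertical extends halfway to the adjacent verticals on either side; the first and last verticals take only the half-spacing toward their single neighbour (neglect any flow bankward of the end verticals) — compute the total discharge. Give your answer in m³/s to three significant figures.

0.494 m³/s

w_1 = (1.27 − 0.67)/2 = 0.3 m; q_1 = 0.29 × 0.07 × 0.3 = 0.006090 m³/s
w_2 = (4.89 − 0.67)/2 = 2.11 m; q_2 = 0.38 × 0.14 × 2.11 = 0.1123 m³/s
w_3 = (6.58 − 1.27)/2 = 2.655 m; q_3 = 0.50 × 0.27 × 2.655 = 0.3584 m³/s
w_4 = (6.58 − 4.89)/2 = 0.845 m; q_4 = 0.26 × 0.08 × 0.845 = 0.01758 m³/s
Q = Σ qᵢ = 0.4943 m³/s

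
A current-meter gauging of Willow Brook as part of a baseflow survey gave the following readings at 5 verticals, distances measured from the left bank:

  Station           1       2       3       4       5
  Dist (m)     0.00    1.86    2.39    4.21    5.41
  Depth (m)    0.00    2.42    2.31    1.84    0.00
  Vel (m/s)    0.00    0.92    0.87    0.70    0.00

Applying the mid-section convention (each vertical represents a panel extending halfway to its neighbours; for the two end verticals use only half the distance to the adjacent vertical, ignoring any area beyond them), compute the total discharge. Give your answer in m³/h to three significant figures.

w_2 = (2.39 − 0.00)/2 = 1.195 m; q_2 = 0.92 × 2.42 × 1.195 = 2.661 m³/s
w_3 = (4.21 − 1.86)/2 = 1.175 m; q_3 = 0.87 × 2.31 × 1.175 = 2.361 m³/s
w_4 = (5.41 − 2.39)/2 = 1.51 m; q_4 = 0.70 × 1.84 × 1.51 = 1.945 m³/s
Stations 1, 5 contribute zero (depth or velocity is 0).
Q = Σ qᵢ = 6.967 m³/s
= 6.967 × 3600 = 25080 m³/h

25100 m³/h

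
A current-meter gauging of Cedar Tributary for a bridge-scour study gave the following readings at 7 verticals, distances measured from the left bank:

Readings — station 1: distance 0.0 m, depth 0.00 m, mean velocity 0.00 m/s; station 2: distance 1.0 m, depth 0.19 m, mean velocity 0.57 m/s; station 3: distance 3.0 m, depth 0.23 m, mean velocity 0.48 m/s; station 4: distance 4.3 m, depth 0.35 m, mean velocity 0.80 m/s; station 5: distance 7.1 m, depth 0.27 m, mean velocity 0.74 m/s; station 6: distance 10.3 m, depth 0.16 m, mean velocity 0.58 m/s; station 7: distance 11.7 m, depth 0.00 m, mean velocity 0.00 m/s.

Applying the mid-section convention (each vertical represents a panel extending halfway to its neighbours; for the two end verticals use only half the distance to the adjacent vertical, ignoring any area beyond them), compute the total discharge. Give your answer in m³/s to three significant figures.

1.73 m³/s

w_2 = (3.0 − 0.0)/2 = 1.5 m; q_2 = 0.57 × 0.19 × 1.5 = 0.1625 m³/s
w_3 = (4.3 − 1.0)/2 = 1.65 m; q_3 = 0.48 × 0.23 × 1.65 = 0.1822 m³/s
w_4 = (7.1 − 3.0)/2 = 2.05 m; q_4 = 0.80 × 0.35 × 2.05 = 0.5740 m³/s
w_5 = (10.3 − 4.3)/2 = 3 m; q_5 = 0.74 × 0.27 × 3 = 0.5994 m³/s
w_6 = (11.7 − 7.1)/2 = 2.3 m; q_6 = 0.58 × 0.16 × 2.3 = 0.2134 m³/s
Stations 1, 7 contribute zero (depth or velocity is 0).
Q = Σ qᵢ = 1.731 m³/s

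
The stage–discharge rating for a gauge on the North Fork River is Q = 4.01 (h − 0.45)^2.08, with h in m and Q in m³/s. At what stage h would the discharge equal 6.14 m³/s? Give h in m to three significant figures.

1.68 m

h − h₀ = (Q/C)^(1/b) = (6.14/4.01)^(1/2.08) = 1.227 m
h = 0.45 + 1.227 = 1.677 m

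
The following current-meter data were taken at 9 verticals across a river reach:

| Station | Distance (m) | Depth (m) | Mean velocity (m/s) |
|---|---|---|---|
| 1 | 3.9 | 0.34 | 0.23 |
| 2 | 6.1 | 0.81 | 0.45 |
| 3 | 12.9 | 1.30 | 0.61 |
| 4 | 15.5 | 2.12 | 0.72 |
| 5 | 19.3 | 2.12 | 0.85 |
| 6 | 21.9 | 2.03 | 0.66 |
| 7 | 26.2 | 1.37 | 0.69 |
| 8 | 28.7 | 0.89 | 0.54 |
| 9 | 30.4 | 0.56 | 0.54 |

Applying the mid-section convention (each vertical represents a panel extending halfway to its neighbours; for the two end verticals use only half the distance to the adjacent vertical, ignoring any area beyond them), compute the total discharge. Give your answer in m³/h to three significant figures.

w_1 = (6.1 − 3.9)/2 = 1.1 m; q_1 = 0.23 × 0.34 × 1.1 = 0.08602 m³/s
w_2 = (12.9 − 3.9)/2 = 4.5 m; q_2 = 0.45 × 0.81 × 4.5 = 1.640 m³/s
w_3 = (15.5 − 6.1)/2 = 4.7 m; q_3 = 0.61 × 1.30 × 4.7 = 3.727 m³/s
w_4 = (19.3 − 12.9)/2 = 3.2 m; q_4 = 0.72 × 2.12 × 3.2 = 4.884 m³/s
w_5 = (21.9 − 15.5)/2 = 3.2 m; q_5 = 0.85 × 2.12 × 3.2 = 5.766 m³/s
w_6 = (26.2 − 19.3)/2 = 3.45 m; q_6 = 0.66 × 2.03 × 3.45 = 4.622 m³/s
w_7 = (28.7 − 21.9)/2 = 3.4 m; q_7 = 0.69 × 1.37 × 3.4 = 3.214 m³/s
w_8 = (30.4 − 26.2)/2 = 2.1 m; q_8 = 0.54 × 0.89 × 2.1 = 1.009 m³/s
w_9 = (30.4 − 28.7)/2 = 0.85 m; q_9 = 0.54 × 0.56 × 0.85 = 0.2570 m³/s
Q = Σ qᵢ = 25.21 m³/s
= 25.21 × 3600 = 90740 m³/h

90700 m³/h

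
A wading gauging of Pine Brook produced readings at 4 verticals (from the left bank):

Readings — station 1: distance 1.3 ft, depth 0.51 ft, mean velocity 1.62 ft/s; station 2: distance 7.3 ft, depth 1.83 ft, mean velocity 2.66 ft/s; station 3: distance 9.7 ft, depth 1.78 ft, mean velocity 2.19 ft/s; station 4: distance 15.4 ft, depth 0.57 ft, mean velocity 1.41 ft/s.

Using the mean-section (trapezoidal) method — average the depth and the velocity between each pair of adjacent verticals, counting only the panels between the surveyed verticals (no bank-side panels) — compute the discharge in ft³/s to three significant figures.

37.6 ft³/s

Panel 1-2: Δb = 6 ft, d̄ = (0.51+1.83)/2 = 1.17, v̄ = (1.62+2.66)/2 = 2.14 → q = 6×1.17×2.14 = 15.02 ft³/s
Panel 2-3: Δb = 2.4 ft, d̄ = (1.83+1.78)/2 = 1.805, v̄ = (2.66+2.19)/2 = 2.425 → q = 2.4×1.805×2.425 = 10.51 ft³/s
Panel 3-4: Δb = 5.7 ft, d̄ = (1.78+0.57)/2 = 1.175, v̄ = (2.19+1.41)/2 = 1.8 → q = 5.7×1.175×1.8 = 12.06 ft³/s
Q = Σ q = 37.58 ft³/s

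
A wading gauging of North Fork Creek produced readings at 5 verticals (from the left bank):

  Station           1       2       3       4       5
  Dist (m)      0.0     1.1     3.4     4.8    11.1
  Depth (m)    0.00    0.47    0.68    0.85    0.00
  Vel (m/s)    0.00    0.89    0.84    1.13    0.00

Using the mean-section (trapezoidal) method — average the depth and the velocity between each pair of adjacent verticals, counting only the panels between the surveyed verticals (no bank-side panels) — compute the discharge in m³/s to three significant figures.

Panel 1-2: Δb = 1.1 m, d̄ = (0.00+0.47)/2 = 0.235, v̄ = (0.00+0.89)/2 = 0.445 → q = 1.1×0.235×0.445 = 0.1150 m³/s
Panel 2-3: Δb = 2.3 m, d̄ = (0.47+0.68)/2 = 0.575, v̄ = (0.89+0.84)/2 = 0.865 → q = 2.3×0.575×0.865 = 1.144 m³/s
Panel 3-4: Δb = 1.4 m, d̄ = (0.68+0.85)/2 = 0.765, v̄ = (0.84+1.13)/2 = 0.985 → q = 1.4×0.765×0.985 = 1.055 m³/s
Panel 4-5: Δb = 6.3 m, d̄ = (0.85+0.00)/2 = 0.425, v̄ = (1.13+0.00)/2 = 0.565 → q = 6.3×0.425×0.565 = 1.513 m³/s
Q = Σ q = 3.827 m³/s

3.83 m³/s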